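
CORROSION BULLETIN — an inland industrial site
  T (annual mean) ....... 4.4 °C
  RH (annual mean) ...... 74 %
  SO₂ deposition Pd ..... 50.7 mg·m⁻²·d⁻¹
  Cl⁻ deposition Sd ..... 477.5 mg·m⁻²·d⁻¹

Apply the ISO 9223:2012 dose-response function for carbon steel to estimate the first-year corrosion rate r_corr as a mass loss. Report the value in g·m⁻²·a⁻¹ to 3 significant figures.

carbon steel: T≤10 °C ⇒ hinge +0.150·(4.4−10) = -0.8400
  SO₂ term: 1.77·50.7^0.52·exp(0.02·74-0.8400) = 25.85
  Cl⁻ term: 0.102·477.5^0.62·exp(0.033·74+0.04·4.4) = 64.05
  r_corr = 25.85 + 64.05 = 89.91 μm/a
Convert to mass loss: 89.91 μm/a × 7.85 g/cm³ = 705.8 g·m⁻²·a⁻¹

r_corr = 706 g·m⁻²·a⁻¹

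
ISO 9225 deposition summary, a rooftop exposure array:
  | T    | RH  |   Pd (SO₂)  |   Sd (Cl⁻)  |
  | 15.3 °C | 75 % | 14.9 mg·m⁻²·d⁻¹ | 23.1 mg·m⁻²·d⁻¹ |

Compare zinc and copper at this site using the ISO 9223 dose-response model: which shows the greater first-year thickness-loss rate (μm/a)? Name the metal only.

zinc

zinc: f(T) = -0.071·(T−10) [T>10 °C] = -0.3763
  Pd branch = 0.0129·Pd^0.44·e^(0.046·RH+f) = 0.9156 μm/a
  Sd branch = 0.0175·Sd^0.57·e^(0.008·RH+0.085·T) = 0.7009 μm/a
  sum: 0.9156 + 0.7009 → r_corr = 1.616 μm/a
copper: T>10 °C ⇒ hinge -0.080·(15.3−10) = -0.4240
  Pd branch = 0.0053·Pd^0.26·e^(0.059·RH+f) = 0.5847 μm/a
  Cl⁻ term: 0.01025·23.1^0.27·exp(0.036·75+0.049·15.3) = 0.7535
  sum: 0.5847 + 0.7535 → r_corr = 1.338 μm/a
Ordering by μm/a: zinc (1.62) > copper (1.34)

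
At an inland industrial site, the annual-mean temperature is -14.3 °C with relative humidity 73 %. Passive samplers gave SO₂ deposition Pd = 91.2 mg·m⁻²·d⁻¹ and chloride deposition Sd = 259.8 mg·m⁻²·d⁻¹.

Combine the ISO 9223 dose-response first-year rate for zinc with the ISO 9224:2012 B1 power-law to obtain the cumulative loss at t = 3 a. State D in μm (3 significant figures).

D(3) = 3.16 μm

zinc: T≤10 °C ⇒ hinge +0.038·(-14.3−10) = -0.9234
  sulphur-dioxide contribution → 1.072 μm/a
  chloride contribution → 0.2214 μm/a
  total first-year rate 1.294 μm/a
Long-term exponent b (ISO 9224 Table 2, B1) = 0.813
  D(3) = 1.294 × 3^0.813 = 1.294 × 2.443 = 3.16 μm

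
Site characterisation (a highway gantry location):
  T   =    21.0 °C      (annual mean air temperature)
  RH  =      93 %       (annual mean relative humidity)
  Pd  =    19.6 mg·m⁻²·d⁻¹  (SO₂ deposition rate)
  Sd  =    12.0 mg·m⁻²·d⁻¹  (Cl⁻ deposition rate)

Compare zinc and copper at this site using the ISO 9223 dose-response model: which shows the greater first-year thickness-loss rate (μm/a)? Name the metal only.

zinc: temperature factor f = -0.071·(11.0) = -0.7810
  Pd branch = 0.0129·Pd^0.44·e^(0.046·RH+f) = 1.577 μm/a
  Sd branch = 0.0175·Sd^0.57·e^(0.008·RH+0.085·T) = 0.9047 μm/a
  sum: 1.577 + 0.9047 → r_corr = 2.482 μm/a
copper: temperature factor f = -0.080·(11.0) = -0.8800
  Pd branch = 0.0053·Pd^0.26·e^(0.059·RH+f) = 1.151 μm/a
  Sd branch = 0.01025·Sd^0.27·e^(0.036·RH+0.049·T) = 1.596 μm/a
  sum: 1.151 + 1.596 → r_corr = 2.747 μm/a
Ordering by μm/a: copper (2.75) > zinc (2.48)

copper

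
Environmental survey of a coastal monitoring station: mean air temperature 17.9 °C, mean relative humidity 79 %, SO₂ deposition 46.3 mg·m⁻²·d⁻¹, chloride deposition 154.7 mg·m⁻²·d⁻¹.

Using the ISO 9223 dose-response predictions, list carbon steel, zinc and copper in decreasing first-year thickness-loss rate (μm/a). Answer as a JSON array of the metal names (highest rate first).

carbon steel: T>10 °C ⇒ hinge -0.054·(17.9−10) = -0.4266
  SO₂ term: 1.77·46.3^0.52·exp(0.02·79-0.4266) = 41.21
  Sd branch = 0.102·Sd^0.62·e^(0.033·RH+0.04·T) = 64.45 μm/a
  sum: 41.21 + 64.45 → r_corr = 105.7 μm/a
zinc: temperature factor f = -0.071·(7.9) = -0.5609
  Pd branch = 0.0129·Pd^0.44·e^(0.046·RH+f) = 1.507 μm/a
  Sd branch = 0.0175·Sd^0.57·e^(0.008·RH+0.085·T) = 2.669 μm/a
  sum: 1.507 + 2.669 → r_corr = 4.176 μm/a
copper: T>10 °C ⇒ hinge -0.080·(17.9−10) = -0.6320
  SO₂ term: 0.0053·46.3^0.26·exp(0.059·79-0.6320) = 0.8074
  Cl⁻ term: 0.01025·154.7^0.27·exp(0.036·79+0.049·17.9) = 1.652
  sum: 0.8074 + 1.652 → r_corr = 2.459 μm/a
Ordering by μm/a: carbon steel (106) > zinc (4.18) > copper (2.46)

["carbon steel", "zinc", "copper"]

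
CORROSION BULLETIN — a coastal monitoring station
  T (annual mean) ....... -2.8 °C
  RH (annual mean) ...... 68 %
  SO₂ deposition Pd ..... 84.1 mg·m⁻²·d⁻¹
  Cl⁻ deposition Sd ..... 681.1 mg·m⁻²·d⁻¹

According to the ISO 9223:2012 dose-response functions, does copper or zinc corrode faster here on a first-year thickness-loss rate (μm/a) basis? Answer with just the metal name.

zinc

copper: temperature factor f = +0.126·(-12.8) = -1.6128
  SO₂ term: 0.0053·84.1^0.26·exp(0.059·68-1.6128) = 0.1848
  Sd branch = 0.01025·Sd^0.27·e^(0.036·RH+0.049·T) = 0.6015 μm/a
  r_corr = 0.1848 + 0.6015 = 0.7863 μm/a
zinc: f(T) = +0.038·(T−10) [T≤10 °C] = -0.4864
  SO₂ term: 0.0129·84.1^0.44·exp(0.046·68-0.4864) = 1.273
  Sd branch = 0.0175·Sd^0.57·e^(0.008·RH+0.085·T) = 0.9792 μm/a
  r_corr = 1.273 + 0.9792 = 2.252 μm/a
Ordering by μm/a: zinc (2.25) > copper (0.786)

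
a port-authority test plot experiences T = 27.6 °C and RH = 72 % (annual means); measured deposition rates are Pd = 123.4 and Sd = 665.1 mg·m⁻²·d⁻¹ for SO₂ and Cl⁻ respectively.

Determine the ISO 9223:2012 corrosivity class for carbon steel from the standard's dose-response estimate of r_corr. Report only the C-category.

CX

carbon steel: T>10 °C ⇒ hinge -0.054·(27.6−10) = -0.9504
  sulphur-dioxide contribution → 35.33 μm/a
  chloride contribution → 186.3 μm/a
  total first-year rate 221.6 μm/a
Category bounds: 200…700 μm/a bracket r_corr ⇒ CX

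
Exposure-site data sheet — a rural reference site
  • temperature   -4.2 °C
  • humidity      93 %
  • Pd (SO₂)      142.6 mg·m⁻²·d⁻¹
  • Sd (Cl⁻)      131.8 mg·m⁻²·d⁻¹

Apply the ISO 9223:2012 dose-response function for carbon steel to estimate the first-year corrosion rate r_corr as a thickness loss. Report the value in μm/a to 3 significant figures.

carbon steel: temperature factor f = +0.150·(-14.2) = -2.1300
  sulphur-dioxide contribution → 17.82 μm/a
  chloride contribution → 38.27 μm/a
  ⇒ r_corr(carbon steel) = 56.09 μm/a

r_corr = 56.1 μm/a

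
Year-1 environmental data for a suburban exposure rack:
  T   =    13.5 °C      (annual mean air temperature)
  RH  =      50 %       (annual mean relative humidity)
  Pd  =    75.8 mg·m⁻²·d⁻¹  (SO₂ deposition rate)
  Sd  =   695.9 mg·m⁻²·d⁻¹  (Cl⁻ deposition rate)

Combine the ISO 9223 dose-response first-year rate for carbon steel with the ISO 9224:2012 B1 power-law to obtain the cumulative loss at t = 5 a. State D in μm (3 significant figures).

carbon steel: f(T) = -0.054·(T−10) [T>10 °C] = -0.1890
  sulphur-dioxide contribution → 37.81 μm/a
  chloride contribution → 52.73 μm/a
  ⇒ r_corr(carbon steel) = 90.54 μm/a
ISO 9224: D(t) = r_corr · t^b with b = 0.523 (carbon steel, B1)
  D(5) = 90.54 × 5^0.523 = 90.54 × 2.32 = 210.1 μm

D(5) = 210 μm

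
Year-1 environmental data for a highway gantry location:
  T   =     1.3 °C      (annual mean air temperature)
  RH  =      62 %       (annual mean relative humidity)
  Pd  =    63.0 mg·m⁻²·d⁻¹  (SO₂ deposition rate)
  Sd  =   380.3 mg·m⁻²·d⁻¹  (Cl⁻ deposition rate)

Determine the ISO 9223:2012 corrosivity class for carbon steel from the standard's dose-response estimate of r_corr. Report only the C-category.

C3

carbon steel: temperature factor f = +0.150·(-8.7) = -1.3050
  Pd branch = 1.77·Pd^0.52·e^(0.02·RH+f) = 14.3 μm/a
  Cl⁻ term: 0.102·380.3^0.62·exp(0.033·62+0.04·1.3) = 33.07
  sum: 14.3 + 33.07 → r_corr = 47.37 μm/a
ISO 9223 Table 2 (carbon steel): 25 < 47.4 ≤ 50 μm/a ⇒ C3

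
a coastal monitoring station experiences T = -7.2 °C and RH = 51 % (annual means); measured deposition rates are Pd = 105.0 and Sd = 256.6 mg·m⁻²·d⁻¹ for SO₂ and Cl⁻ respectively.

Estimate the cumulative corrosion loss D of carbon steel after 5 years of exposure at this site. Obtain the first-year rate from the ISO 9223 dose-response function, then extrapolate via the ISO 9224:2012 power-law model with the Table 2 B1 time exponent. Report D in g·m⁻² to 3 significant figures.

carbon steel: T≤10 °C ⇒ hinge +0.150·(-7.2−10) = -2.5800
  Pd branch = 1.77·Pd^0.52·e^(0.02·RH+f) = 4.183 μm/a
  Sd branch = 0.102·Sd^0.62·e^(0.033·RH+0.04·T) = 12.83 μm/a
  sum: 4.183 + 12.83 → r_corr = 17.01 μm/a
ISO 9224: D(t) = r_corr · t^b with b = 0.523 (carbon steel, B1)
  D(5) = 17.01 × 5^0.523 = 17.01 × 2.32 = 39.47 μm
  Mass loss = 39.47 μm × 7.85 g/cm³ = 309.9 g·m⁻²

D(5) = 310 g·m⁻²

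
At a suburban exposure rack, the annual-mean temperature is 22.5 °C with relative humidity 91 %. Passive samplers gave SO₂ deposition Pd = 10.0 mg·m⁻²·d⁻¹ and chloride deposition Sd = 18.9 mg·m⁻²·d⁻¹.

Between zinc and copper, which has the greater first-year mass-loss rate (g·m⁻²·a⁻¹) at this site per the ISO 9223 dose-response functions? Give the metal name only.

zinc: T>10 °C ⇒ hinge -0.071·(22.5−10) = -0.8875
  SO₂ term: 0.0129·10.0^0.44·exp(0.046·91-0.8875) = 0.9619
  Sd branch = 0.0175·Sd^0.57·e^(0.008·RH+0.085·T) = 1.31 μm/a
  r_corr = 0.9619 + 1.31 = 2.272 μm/a
  mass loss = 2.272 μm/a × 7.14 g/cm³ = 16.22 g·m⁻²·a⁻¹
copper: f(T) = -0.080·(T−10) [T>10 °C] = -1.0000
  SO₂ term: 0.0053·10.0^0.26·exp(0.059·91-1.0000) = 0.7616
  Sd branch = 0.01025·Sd^0.27·e^(0.036·RH+0.049·T) = 1.807 μm/a
  r_corr = 0.7616 + 1.807 = 2.568 μm/a
  mass loss = 2.568 μm/a × 8.96 g/cm³ = 23.01 g·m⁻²·a⁻¹
Ordering by g·m⁻²·a⁻¹: copper (23) > zinc (16.2)

copper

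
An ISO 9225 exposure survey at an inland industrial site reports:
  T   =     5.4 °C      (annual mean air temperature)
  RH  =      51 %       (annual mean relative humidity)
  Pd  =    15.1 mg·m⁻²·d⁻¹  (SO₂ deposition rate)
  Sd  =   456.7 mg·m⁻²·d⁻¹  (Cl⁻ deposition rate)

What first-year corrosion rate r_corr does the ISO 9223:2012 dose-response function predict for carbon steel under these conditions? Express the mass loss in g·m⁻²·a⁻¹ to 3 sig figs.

carbon steel: f(T) = +0.150·(T−10) [T≤10 °C] = -0.6900
  sulphur-dioxide contribution → 10.1 μm/a
  chloride contribution → 30.36 μm/a
  total first-year rate 40.46 μm/a
Convert to mass loss: 40.46 μm/a × 7.85 g/cm³ = 317.6 g·m⁻²·a⁻¹

r_corr = 318 g·m⁻²·a⁻¹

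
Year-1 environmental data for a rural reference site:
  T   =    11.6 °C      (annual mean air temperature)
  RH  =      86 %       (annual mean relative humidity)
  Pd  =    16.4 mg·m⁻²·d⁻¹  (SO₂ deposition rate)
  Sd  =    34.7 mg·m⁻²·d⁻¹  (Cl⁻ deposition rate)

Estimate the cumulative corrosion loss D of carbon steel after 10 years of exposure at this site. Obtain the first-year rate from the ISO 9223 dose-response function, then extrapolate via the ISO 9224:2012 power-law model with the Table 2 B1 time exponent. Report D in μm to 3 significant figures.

D(10) = 213 μm

carbon steel: temperature factor f = -0.054·(1.6) = -0.0864
  sulphur-dioxide contribution → 38.83 μm/a
  chloride contribution → 24.98 μm/a
  ⇒ r_corr(carbon steel) = 63.81 μm/a
ISO 9224: D(t) = r_corr · t^b with b = 0.523 (carbon steel, B1)
  D(10) = 63.81 × 10^0.523 = 63.81 × 3.334 = 212.8 μm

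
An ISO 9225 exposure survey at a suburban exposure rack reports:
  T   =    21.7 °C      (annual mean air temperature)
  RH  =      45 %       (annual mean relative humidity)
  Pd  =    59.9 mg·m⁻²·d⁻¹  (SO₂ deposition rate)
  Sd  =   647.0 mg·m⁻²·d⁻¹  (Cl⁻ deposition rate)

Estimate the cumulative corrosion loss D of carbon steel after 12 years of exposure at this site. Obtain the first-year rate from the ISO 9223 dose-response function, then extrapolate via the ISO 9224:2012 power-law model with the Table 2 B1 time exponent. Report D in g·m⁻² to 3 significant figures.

carbon steel: T>10 °C ⇒ hinge -0.054·(21.7−10) = -0.6318
  SO₂ term: 1.77·59.9^0.52·exp(0.02·45-0.6318) = 19.44
  Cl⁻ term: 0.102·647.0^0.62·exp(0.033·45+0.04·21.7) = 59.33
  sum: 19.44 + 59.33 → r_corr = 78.77 μm/a
Long-term exponent b (ISO 9224 Table 2, B1) = 0.523
  D(12) = 78.77 × 12^0.523 = 78.77 × 3.668 = 288.9 μm
  Mass loss = 288.9 μm × 7.85 g/cm³ = 2268 g·m⁻²

D(12) = 2.27e+03 g·m⁻²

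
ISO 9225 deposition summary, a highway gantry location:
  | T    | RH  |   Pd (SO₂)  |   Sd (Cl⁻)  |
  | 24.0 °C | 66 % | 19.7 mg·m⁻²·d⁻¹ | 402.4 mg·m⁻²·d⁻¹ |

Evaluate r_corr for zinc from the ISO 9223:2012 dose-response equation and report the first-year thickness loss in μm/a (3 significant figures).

zinc: temperature factor f = -0.071·(14.0) = -0.9940
  sulphur-dioxide contribution → 0.369 μm/a
  chloride contribution → 6.966 μm/a
  ⇒ r_corr(zinc) = 7.335 μm/a

r_corr = 7.33 μm/a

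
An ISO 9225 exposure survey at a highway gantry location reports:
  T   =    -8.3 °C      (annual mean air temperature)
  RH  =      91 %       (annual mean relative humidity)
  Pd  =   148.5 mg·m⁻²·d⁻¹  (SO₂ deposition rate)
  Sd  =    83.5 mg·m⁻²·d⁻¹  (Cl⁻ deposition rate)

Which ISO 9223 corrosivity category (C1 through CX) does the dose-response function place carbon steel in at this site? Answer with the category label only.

carbon steel: f(T) = +0.150·(T−10) [T≤10 °C] = -2.7450
  SO₂ term: 1.77·148.5^0.52·exp(0.02·91-2.7450) = 9.453
  Cl⁻ term: 0.102·83.5^0.62·exp(0.033·91+0.04·-8.3) = 22.91
  r_corr = 9.453 + 22.91 = 32.36 μm/a
32.4 μm/a falls in (25, 50] for carbon steel → category C3

C3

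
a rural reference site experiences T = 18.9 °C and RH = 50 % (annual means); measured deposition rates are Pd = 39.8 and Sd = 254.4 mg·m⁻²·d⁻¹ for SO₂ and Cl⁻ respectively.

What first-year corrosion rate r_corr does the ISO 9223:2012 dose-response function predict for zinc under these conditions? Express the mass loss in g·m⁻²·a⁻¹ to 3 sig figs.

r_corr = 24.3 g·m⁻²·a⁻¹

zinc: T>10 °C ⇒ hinge -0.071·(18.9−10) = -0.6319
  SO₂ term: 0.0129·39.8^0.44·exp(0.046·50-0.6319) = 0.3459
  Sd branch = 0.0175·Sd^0.57·e^(0.008·RH+0.085·T) = 3.059 μm/a
  r_corr = 0.3459 + 3.059 = 3.405 μm/a
Convert to mass loss: 3.405 μm/a × 7.14 g/cm³ = 24.31 g·m⁻²·a⁻¹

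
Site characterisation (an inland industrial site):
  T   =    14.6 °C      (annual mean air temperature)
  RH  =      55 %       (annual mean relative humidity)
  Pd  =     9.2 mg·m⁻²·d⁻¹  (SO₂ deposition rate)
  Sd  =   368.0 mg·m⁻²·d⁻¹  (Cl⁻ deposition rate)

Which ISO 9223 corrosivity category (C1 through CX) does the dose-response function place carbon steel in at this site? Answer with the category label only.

carbon steel: temperature factor f = -0.054·(4.6) = -0.2484
  Pd branch = 1.77·Pd^0.52·e^(0.02·RH+f) = 13.15 μm/a
  Cl⁻ term: 0.102·368.0^0.62·exp(0.033·55+0.04·14.6) = 43.78
  sum: 13.15 + 43.78 → r_corr = 56.93 μm/a
56.9 μm/a falls in (50, 80] for carbon steel → category C4

C4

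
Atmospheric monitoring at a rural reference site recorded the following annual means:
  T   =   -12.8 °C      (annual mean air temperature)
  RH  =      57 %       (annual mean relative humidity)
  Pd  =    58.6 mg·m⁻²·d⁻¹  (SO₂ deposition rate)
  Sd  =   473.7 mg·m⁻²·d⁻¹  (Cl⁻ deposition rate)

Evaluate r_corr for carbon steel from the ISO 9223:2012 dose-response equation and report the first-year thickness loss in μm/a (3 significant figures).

carbon steel: temperature factor f = +0.150·(-22.8) = -3.4200
  SO₂ term: 1.77·58.6^0.52·exp(0.02·57-3.4200) = 1.503
  Cl⁻ term: 0.102·473.7^0.62·exp(0.033·57+0.04·-12.8) = 18.28
  r_corr = 1.503 + 18.28 = 19.78 μm/a

r_corr = 19.8 μm/a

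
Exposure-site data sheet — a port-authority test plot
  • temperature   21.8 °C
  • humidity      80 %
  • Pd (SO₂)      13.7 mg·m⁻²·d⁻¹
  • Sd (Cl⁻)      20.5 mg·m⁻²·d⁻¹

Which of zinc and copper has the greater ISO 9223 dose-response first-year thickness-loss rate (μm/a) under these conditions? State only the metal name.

zinc

zinc: T>10 °C ⇒ hinge -0.071·(21.8−10) = -0.8378
  Pd branch = 0.0129·Pd^0.44·e^(0.046·RH+f) = 0.7 μm/a
  Cl⁻ term: 0.0175·20.5^0.57·exp(0.008·80+0.085·21.8) = 1.184
  r_corr = 0.7 + 1.184 = 1.884 μm/a
copper: f(T) = -0.080·(T−10) [T>10 °C] = -0.9440
  SO₂ term: 0.0053·13.7^0.26·exp(0.059·80-0.9440) = 0.4568
  Sd branch = 0.01025·Sd^0.27·e^(0.036·RH+0.049·T) = 1.201 μm/a
  sum: 0.4568 + 1.201 → r_corr = 1.658 μm/a
Ordering by μm/a: zinc (1.88) > copper (1.66)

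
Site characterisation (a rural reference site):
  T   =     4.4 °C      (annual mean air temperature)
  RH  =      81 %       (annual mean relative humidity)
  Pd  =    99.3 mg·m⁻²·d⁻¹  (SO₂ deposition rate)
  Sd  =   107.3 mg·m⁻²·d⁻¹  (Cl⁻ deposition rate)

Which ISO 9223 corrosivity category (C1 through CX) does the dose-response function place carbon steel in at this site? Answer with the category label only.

C4

carbon steel: f(T) = +0.150·(T−10) [T≤10 °C] = -0.8400
  SO₂ term: 1.77·99.3^0.52·exp(0.02·81-0.8400) = 42.18
  Cl⁻ term: 0.102·107.3^0.62·exp(0.033·81+0.04·4.4) = 31.98
  sum: 42.18 + 31.98 → r_corr = 74.16 μm/a
74.2 μm/a falls in (50, 80] for carbon steel → category C4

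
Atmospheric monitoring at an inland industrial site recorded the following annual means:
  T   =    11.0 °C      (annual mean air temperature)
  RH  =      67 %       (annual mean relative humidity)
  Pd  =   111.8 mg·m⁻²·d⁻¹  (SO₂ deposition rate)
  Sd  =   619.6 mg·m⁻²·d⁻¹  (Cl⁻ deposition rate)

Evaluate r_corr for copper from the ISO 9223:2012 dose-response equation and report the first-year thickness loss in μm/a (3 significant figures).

r_corr = 1.98 μm/a

copper: temperature factor f = -0.080·(1.0) = -0.0800
  SO₂ term: 0.0053·111.8^0.26·exp(0.059·67-0.0800) = 0.8687
  Cl⁻ term: 0.01025·619.6^0.27·exp(0.036·67+0.049·11.0) = 1.112
  r_corr = 0.8687 + 1.112 = 1.981 μm/a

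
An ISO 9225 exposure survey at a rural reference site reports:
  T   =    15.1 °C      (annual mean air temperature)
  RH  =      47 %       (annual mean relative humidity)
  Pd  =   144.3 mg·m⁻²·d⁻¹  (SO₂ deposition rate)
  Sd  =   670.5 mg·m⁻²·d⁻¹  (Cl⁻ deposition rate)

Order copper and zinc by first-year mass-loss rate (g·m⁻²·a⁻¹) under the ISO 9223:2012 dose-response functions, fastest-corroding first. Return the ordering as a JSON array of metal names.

["zinc", "copper"]

copper: f(T) = -0.080·(T−10) [T>10 °C] = -0.4080
  sulphur-dioxide contribution → 0.2055 μm/a
  chloride contribution → 0.6761 μm/a
  total first-year rate 0.8816 μm/a
  mass loss = 0.8816 μm/a × 8.96 g/cm³ = 7.899 g·m⁻²·a⁻¹
zinc: temperature factor f = -0.071·(5.1) = -0.3621
  sulphur-dioxide contribution → 0.6956 μm/a
  chloride contribution → 3.757 μm/a
  total first-year rate 4.452 μm/a
  mass loss = 4.452 μm/a × 7.14 g/cm³ = 31.79 g·m⁻²·a⁻¹
Ordering by g·m⁻²·a⁻¹: zinc (31.8) > copper (7.9)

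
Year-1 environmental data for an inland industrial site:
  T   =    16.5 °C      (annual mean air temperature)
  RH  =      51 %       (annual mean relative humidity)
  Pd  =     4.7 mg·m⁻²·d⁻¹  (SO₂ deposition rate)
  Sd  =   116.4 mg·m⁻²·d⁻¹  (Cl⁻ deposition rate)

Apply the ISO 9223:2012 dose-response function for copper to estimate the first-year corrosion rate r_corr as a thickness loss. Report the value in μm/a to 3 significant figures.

copper: T>10 °C ⇒ hinge -0.080·(16.5−10) = -0.5200
  Pd branch = 0.0053·Pd^0.26·e^(0.059·RH+f) = 0.09549 μm/a
  Cl⁻ term: 0.01025·116.4^0.27·exp(0.036·51+0.049·16.5) = 0.5212
  r_corr = 0.09549 + 0.5212 = 0.6167 μm/a

r_corr = 0.617 μm/a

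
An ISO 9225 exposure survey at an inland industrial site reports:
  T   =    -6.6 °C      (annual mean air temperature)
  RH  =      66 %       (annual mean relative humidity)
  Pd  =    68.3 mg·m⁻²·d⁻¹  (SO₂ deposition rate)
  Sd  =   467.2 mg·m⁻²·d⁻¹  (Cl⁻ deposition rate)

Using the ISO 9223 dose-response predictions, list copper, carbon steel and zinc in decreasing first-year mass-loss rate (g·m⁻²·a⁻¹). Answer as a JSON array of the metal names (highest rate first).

copper: temperature factor f = +0.126·(-16.6) = -2.0916
  SO₂ term: 0.0053·68.3^0.26·exp(0.059·66-2.0916) = 0.09638
  Cl⁻ term: 0.01025·467.2^0.27·exp(0.036·66+0.049·-6.6) = 0.4197
  r_corr = 0.09638 + 0.4197 = 0.5161 μm/a
  mass loss = 0.5161 μm/a × 8.96 g/cm³ = 4.624 g·m⁻²·a⁻¹
carbon steel: T≤10 °C ⇒ hinge +0.150·(-6.6−10) = -2.4900
  SO₂ term: 1.77·68.3^0.52·exp(0.02·66-2.4900) = 4.94
  Cl⁻ term: 0.102·467.2^0.62·exp(0.033·66+0.04·-6.6) = 31.26
  sum: 4.94 + 31.26 → r_corr = 36.2 μm/a
  mass loss = 36.2 μm/a × 7.85 g/cm³ = 284.1 g·m⁻²·a⁻¹
zinc: temperature factor f = +0.038·(-16.6) = -0.6308
  SO₂ term: 0.0129·68.3^0.44·exp(0.046·66-0.6308) = 0.9169
  Sd branch = 0.0175·Sd^0.57·e^(0.008·RH+0.085·T) = 0.5628 μm/a
  sum: 0.9169 + 0.5628 → r_corr = 1.48 μm/a
  mass loss = 1.48 μm/a × 7.14 g/cm³ = 10.56 g·m⁻²·a⁻¹
Ordering by g·m⁻²·a⁻¹: carbon steel (284) > zinc (10.6) > copper (4.62)

["carbon steel", "zinc", "copper"]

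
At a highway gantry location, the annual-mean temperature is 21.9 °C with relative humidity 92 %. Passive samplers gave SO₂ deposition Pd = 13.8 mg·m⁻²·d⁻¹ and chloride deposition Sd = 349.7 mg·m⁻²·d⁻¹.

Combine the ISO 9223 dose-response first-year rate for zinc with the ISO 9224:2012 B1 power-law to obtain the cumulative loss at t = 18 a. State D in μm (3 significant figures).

zinc: T>10 °C ⇒ hinge -0.071·(21.9−10) = -0.8449
  SO₂ term: 0.0129·13.8^0.44·exp(0.046·92-0.8449) = 1.211
  Cl⁻ term: 0.0175·349.7^0.57·exp(0.008·92+0.085·21.9) = 6.623
  r_corr = 1.211 + 6.623 = 7.834 μm/a
Power-law: D(18) = r_corr · 18^0.813
  D(18) = 7.834 × 18^0.813 = 7.834 × 10.48 = 82.13 μm

D(18) = 82.1 μm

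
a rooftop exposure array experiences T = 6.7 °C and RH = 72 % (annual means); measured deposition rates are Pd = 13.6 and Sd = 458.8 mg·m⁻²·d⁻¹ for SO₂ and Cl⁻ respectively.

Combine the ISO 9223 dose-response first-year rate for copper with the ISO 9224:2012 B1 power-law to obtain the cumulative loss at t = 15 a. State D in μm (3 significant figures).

copper: f(T) = +0.126·(T−10) [T≤10 °C] = -0.4158
  Pd branch = 0.0053·Pd^0.26·e^(0.059·RH+f) = 0.4823 μm/a
  Sd branch = 0.01025·Sd^0.27·e^(0.036·RH+0.049·T) = 0.9946 μm/a
  r_corr = 0.4823 + 0.9946 = 1.477 μm/a
Power-law: D(15) = r_corr · 15^0.667
  D(15) = 1.477 × 15^0.667 = 1.477 × 6.088 = 8.991 μm

D(15) = 8.99 μm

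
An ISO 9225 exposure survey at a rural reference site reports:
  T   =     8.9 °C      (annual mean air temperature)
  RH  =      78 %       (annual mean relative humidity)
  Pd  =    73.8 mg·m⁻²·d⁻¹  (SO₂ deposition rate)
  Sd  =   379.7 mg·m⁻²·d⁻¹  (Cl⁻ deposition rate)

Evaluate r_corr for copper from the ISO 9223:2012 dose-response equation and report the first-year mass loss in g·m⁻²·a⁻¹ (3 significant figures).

copper: temperature factor f = +0.126·(-1.1) = -0.1386
  Pd branch = 0.0053·Pd^0.26·e^(0.059·RH+f) = 1.407 μm/a
  Cl⁻ term: 0.01025·379.7^0.27·exp(0.036·78+0.049·8.9) = 1.306
  r_corr = 1.407 + 1.306 = 2.714 μm/a
Convert to mass loss: 2.714 μm/a × 8.96 g/cm³ = 24.31 g·m⁻²·a⁻¹

r_corr = 24.3 g·m⁻²·a⁻¹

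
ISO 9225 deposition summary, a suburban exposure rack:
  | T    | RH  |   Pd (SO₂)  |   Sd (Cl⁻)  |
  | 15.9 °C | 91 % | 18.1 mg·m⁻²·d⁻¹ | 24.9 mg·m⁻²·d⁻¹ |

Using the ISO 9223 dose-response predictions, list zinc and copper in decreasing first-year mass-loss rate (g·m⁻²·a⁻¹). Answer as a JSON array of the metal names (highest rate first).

zinc: f(T) = -0.071·(T−10) [T>10 °C] = -0.4189
  sulphur-dioxide contribution → 1.995 μm/a
  chloride contribution → 0.875 μm/a
  total first-year rate 2.87 μm/a
  mass loss = 2.87 μm/a × 7.14 g/cm³ = 20.49 g·m⁻²·a⁻¹
copper: f(T) = -0.080·(T−10) [T>10 °C] = -0.4720
  sulphur-dioxide contribution → 1.507 μm/a
  chloride contribution → 1.409 μm/a
  ⇒ r_corr(copper) = 2.915 μm/a
  mass loss = 2.915 μm/a × 8.96 g/cm³ = 26.12 g·m⁻²·a⁻¹
Ordering by g·m⁻²·a⁻¹: copper (26.1) > zinc (20.5)

["copper", "zinc"]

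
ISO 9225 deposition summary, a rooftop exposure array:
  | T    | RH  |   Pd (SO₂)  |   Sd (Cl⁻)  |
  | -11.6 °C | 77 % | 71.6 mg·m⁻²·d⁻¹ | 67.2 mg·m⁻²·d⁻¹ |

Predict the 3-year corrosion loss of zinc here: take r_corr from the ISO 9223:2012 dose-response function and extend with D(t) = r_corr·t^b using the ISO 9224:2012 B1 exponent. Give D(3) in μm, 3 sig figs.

D(3) = 3.46 μm

zinc: temperature factor f = +0.038·(-21.6) = -0.8208
  SO₂ term: 0.0129·71.6^0.44·exp(0.046·77-0.8208) = 1.284
  Cl⁻ term: 0.0175·67.2^0.57·exp(0.008·77+0.085·-11.6) = 0.133
  sum: 1.284 + 0.133 → r_corr = 1.417 μm/a
ISO 9224: D(t) = r_corr · t^b with b = 0.813 (zinc, B1)
  D(3) = 1.417 × 3^0.813 = 1.417 × 2.443 = 3.462 μm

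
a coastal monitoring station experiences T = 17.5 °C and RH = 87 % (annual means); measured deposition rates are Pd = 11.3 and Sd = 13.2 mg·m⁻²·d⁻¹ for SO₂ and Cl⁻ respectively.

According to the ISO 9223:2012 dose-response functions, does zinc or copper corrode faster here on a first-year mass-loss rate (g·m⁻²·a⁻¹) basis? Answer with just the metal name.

zinc: T>10 °C ⇒ hinge -0.071·(17.5−10) = -0.5325
  Pd branch = 0.0129·Pd^0.44·e^(0.046·RH+f) = 1.204 μm/a
  Sd branch = 0.0175·Sd^0.57·e^(0.008·RH+0.085·T) = 0.6762 μm/a
  sum: 1.204 + 0.6762 → r_corr = 1.88 μm/a
  mass loss = 1.88 μm/a × 7.14 g/cm³ = 13.43 g·m⁻²·a⁻¹
copper: f(T) = -0.080·(T−10) [T>10 °C] = -0.6000
  Pd branch = 0.0053·Pd^0.26·e^(0.059·RH+f) = 0.9263 μm/a
  Sd branch = 0.01025·Sd^0.27·e^(0.036·RH+0.049·T) = 1.111 μm/a
  r_corr = 0.9263 + 1.111 = 2.038 μm/a
  mass loss = 2.038 μm/a × 8.96 g/cm³ = 18.26 g·m⁻²·a⁻¹
Ordering by g·m⁻²·a⁻¹: copper (18.3) > zinc (13.4)

copper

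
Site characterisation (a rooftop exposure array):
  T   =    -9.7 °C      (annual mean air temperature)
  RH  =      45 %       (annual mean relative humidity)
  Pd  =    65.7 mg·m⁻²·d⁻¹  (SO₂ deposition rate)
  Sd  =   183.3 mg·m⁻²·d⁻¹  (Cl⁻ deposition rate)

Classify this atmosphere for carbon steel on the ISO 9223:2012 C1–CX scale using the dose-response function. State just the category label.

carbon steel: temperature factor f = +0.150·(-19.7) = -2.9550
  Pd branch = 1.77·Pd^0.52·e^(0.02·RH+f) = 1.998 μm/a
  Cl⁻ term: 0.102·183.3^0.62·exp(0.033·45+0.04·-9.7) = 7.73
  r_corr = 1.998 + 7.73 = 9.728 μm/a
9.73 μm/a falls in (1.3, 25] for carbon steel → category C2

C2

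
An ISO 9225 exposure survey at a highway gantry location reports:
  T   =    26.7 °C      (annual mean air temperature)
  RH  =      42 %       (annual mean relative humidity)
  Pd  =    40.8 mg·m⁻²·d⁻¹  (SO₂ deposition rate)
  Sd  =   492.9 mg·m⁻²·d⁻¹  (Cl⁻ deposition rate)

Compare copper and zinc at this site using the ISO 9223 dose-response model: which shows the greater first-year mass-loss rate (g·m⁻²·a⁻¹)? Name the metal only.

copper: temperature factor f = -0.080·(16.7) = -1.3360
  sulphur-dioxide contribution → 0.04355 μm/a
  chloride contribution → 0.9175 μm/a
  total first-year rate 0.9611 μm/a
  mass loss = 0.9611 μm/a × 8.96 g/cm³ = 8.611 g·m⁻²·a⁻¹
zinc: T>10 °C ⇒ hinge -0.071·(26.7−10) = -1.1857
  sulphur-dioxide contribution → 0.1391 μm/a
  chloride contribution → 8.118 μm/a
  total first-year rate 8.257 μm/a
  mass loss = 8.257 μm/a × 7.14 g/cm³ = 58.96 g·m⁻²·a⁻¹
Ordering by g·m⁻²·a⁻¹: zinc (59) > copper (8.61)

zinc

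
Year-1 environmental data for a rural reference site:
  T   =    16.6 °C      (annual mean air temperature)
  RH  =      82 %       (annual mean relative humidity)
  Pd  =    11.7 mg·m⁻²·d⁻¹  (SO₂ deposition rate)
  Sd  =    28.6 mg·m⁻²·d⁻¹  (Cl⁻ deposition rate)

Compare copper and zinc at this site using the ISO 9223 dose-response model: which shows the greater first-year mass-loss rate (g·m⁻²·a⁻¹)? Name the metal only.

copper

copper: T>10 °C ⇒ hinge -0.080·(16.6−10) = -0.5280
  SO₂ term: 0.0053·11.7^0.26·exp(0.059·82-0.5280) = 0.7478
  Sd branch = 0.01025·Sd^0.27·e^(0.036·RH+0.049·T) = 1.095 μm/a
  sum: 0.7478 + 1.095 → r_corr = 1.842 μm/a
  mass loss = 1.842 μm/a × 8.96 g/cm³ = 16.51 g·m⁻²·a⁻¹
zinc: temperature factor f = -0.071·(6.6) = -0.4686
  Pd branch = 0.0129·Pd^0.44·e^(0.046·RH+f) = 1.036 μm/a
  Sd branch = 0.0175·Sd^0.57·e^(0.008·RH+0.085·T) = 0.9351 μm/a
  r_corr = 1.036 + 0.9351 = 1.971 μm/a
  mass loss = 1.971 μm/a × 7.14 g/cm³ = 14.07 g·m⁻²·a⁻¹
Ordering by g·m⁻²·a⁻¹: copper (16.5) > zinc (14.1)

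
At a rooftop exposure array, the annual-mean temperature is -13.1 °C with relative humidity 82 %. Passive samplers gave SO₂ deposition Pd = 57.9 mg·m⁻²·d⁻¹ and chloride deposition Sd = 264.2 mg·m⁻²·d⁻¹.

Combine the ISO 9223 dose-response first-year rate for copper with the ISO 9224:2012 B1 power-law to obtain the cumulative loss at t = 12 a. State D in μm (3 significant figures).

D(12) = 2.99 μm

copper: f(T) = +0.126·(T−10) [T≤10 °C] = -2.9106
  SO₂ term: 0.0053·57.9^0.26·exp(0.059·82-2.9106) = 0.1046
  Cl⁻ term: 0.01025·264.2^0.27·exp(0.036·82+0.049·-13.1) = 0.4655
  r_corr = 0.1046 + 0.4655 = 0.5701 μm/a
ISO 9224: D(t) = r_corr · t^b with b = 0.667 (copper, B1)
  D(12) = 0.5701 × 12^0.667 = 0.5701 × 5.246 = 2.991 μm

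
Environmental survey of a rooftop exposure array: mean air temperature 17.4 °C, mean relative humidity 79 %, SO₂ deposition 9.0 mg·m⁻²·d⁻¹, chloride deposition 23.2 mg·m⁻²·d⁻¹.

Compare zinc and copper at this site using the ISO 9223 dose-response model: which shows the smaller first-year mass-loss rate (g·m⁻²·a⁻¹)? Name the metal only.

zinc

zinc: T>10 °C ⇒ hinge -0.071·(17.4−10) = -0.5254
  SO₂ term: 0.0129·9.0^0.44·exp(0.046·79-0.5254) = 0.7595
  Cl⁻ term: 0.0175·23.2^0.57·exp(0.008·79+0.085·17.4) = 0.8673
  r_corr = 0.7595 + 0.8673 = 1.627 μm/a
  mass loss = 1.627 μm/a × 7.14 g/cm³ = 11.61 g·m⁻²·a⁻¹
copper: temperature factor f = -0.080·(7.4) = -0.5920
  Pd branch = 0.0053·Pd^0.26·e^(0.059·RH+f) = 0.5489 μm/a
  Cl⁻ term: 0.01025·23.2^0.27·exp(0.036·79+0.049·17.4) = 0.9656
  r_corr = 0.5489 + 0.9656 = 1.515 μm/a
  mass loss = 1.515 μm/a × 8.96 g/cm³ = 13.57 g·m⁻²·a⁻¹
Ordering by g·m⁻²·a⁻¹: copper (13.6) > zinc (11.6)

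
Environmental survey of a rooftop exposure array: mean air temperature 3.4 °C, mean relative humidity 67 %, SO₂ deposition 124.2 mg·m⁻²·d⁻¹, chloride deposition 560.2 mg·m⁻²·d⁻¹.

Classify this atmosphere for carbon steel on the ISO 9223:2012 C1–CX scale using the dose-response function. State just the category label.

carbon steel: f(T) = +0.150·(T−10) [T≤10 °C] = -0.9900
  Pd branch = 1.77·Pd^0.52·e^(0.02·RH+f) = 30.83 μm/a
  Sd branch = 0.102·Sd^0.62·e^(0.033·RH+0.04·T) = 53.93 μm/a
  r_corr = 30.83 + 53.93 = 84.76 μm/a
Category bounds: 80…200 μm/a bracket r_corr ⇒ C5

C5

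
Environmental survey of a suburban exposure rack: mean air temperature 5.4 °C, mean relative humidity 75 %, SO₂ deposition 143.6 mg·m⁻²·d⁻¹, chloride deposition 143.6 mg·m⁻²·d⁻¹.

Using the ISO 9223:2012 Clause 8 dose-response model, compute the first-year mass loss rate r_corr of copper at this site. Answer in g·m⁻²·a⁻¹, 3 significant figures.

r_corr = 14.9 g·m⁻²·a⁻¹

copper: f(T) = +0.126·(T−10) [T≤10 °C] = -0.5796
  Pd branch = 0.0053·Pd^0.26·e^(0.059·RH+f) = 0.9019 μm/a
  Sd branch = 0.01025·Sd^0.27·e^(0.036·RH+0.049·T) = 0.7597 μm/a
  r_corr = 0.9019 + 0.7597 = 1.662 μm/a
Convert to mass loss: 1.662 μm/a × 8.96 g/cm³ = 14.89 g·m⁻²·a⁻¹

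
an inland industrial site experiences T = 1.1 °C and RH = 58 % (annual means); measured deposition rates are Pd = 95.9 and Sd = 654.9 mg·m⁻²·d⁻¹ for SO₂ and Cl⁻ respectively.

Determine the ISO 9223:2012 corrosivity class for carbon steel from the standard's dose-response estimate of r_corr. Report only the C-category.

carbon steel: f(T) = +0.150·(T−10) [T≤10 °C] = -1.3350
  sulphur-dioxide contribution → 15.94 μm/a
  chloride contribution → 40.27 μm/a
  ⇒ r_corr(carbon steel) = 56.21 μm/a
Category bounds: 50…80 μm/a bracket r_corr ⇒ C4

C4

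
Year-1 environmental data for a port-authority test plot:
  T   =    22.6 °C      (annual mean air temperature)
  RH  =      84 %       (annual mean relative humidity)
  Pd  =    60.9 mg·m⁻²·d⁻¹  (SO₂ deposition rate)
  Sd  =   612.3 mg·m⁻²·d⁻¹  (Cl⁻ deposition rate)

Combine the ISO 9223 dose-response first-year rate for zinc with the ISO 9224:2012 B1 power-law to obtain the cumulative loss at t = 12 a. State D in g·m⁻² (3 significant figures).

D(12) = 571 g·m⁻²

zinc: temperature factor f = -0.071·(12.6) = -0.8946
  Pd branch = 0.0129·Pd^0.44·e^(0.046·RH+f) = 1.533 μm/a
  Cl⁻ term: 0.0175·612.3^0.57·exp(0.008·84+0.085·22.6) = 9.073
  r_corr = 1.533 + 9.073 = 10.61 μm/a
Long-term exponent b (ISO 9224 Table 2, B1) = 0.813
  D(12) = 10.61 × 12^0.813 = 10.61 × 7.54 = 79.96 μm
  Mass loss = 79.96 μm × 7.14 g/cm³ = 570.9 g·m⁻²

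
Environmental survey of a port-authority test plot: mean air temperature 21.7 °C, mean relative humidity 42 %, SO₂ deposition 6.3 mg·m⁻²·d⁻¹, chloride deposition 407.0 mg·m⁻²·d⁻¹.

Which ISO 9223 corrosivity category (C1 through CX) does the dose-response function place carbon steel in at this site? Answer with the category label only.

carbon steel: T>10 °C ⇒ hinge -0.054·(21.7−10) = -0.6318
  sulphur-dioxide contribution → 5.676 μm/a
  chloride contribution → 40.31 μm/a
  ⇒ r_corr(carbon steel) = 45.99 μm/a
Category bounds: 25…50 μm/a bracket r_corr ⇒ C3

C3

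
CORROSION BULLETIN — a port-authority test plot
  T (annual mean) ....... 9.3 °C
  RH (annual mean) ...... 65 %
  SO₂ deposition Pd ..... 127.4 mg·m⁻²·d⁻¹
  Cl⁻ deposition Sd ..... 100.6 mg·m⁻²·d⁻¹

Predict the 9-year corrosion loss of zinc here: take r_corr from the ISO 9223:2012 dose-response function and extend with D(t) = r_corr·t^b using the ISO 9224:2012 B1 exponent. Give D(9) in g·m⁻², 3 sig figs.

zinc: temperature factor f = +0.038·(-0.7) = -0.0266
  sulphur-dioxide contribution → 2.108 μm/a
  chloride contribution → 0.8988 μm/a
  total first-year rate 3.007 μm/a
Long-term exponent b (ISO 9224 Table 2, B1) = 0.813
  D(9) = 3.007 × 9^0.813 = 3.007 × 5.968 = 17.94 μm
  Mass loss = 17.94 μm × 7.14 g/cm³ = 128.1 g·m⁻²

D(9) = 128 g·m⁻²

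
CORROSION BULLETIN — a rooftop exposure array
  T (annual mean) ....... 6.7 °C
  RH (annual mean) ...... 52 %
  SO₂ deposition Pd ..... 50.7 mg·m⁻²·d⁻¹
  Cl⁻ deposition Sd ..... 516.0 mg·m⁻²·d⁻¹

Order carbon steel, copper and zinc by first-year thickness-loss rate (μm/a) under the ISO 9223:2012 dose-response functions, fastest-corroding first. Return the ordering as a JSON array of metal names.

["carbon steel", "zinc", "copper"]

carbon steel: temperature factor f = +0.150·(-3.3) = -0.4950
  Pd branch = 1.77·Pd^0.52·e^(0.02·RH+f) = 23.51 μm/a
  Sd branch = 0.102·Sd^0.62·e^(0.033·RH+0.04·T) = 35.65 μm/a
  r_corr = 23.51 + 35.65 = 59.16 μm/a
copper: T≤10 °C ⇒ hinge +0.126·(6.7−10) = -0.4158
  SO₂ term: 0.0053·50.7^0.26·exp(0.059·52-0.4158) = 0.2086
  Cl⁻ term: 0.01025·516.0^0.27·exp(0.036·52+0.049·6.7) = 0.4997
  r_corr = 0.2086 + 0.4997 = 0.7084 μm/a
zinc: temperature factor f = +0.038·(-3.3) = -0.1254
  SO₂ term: 0.0129·50.7^0.44·exp(0.046·52-0.1254) = 0.7001
  Cl⁻ term: 0.0175·516.0^0.57·exp(0.008·52+0.085·6.7) = 1.649
  r_corr = 0.7001 + 1.649 = 2.349 μm/a
Ordering by μm/a: carbon steel (59.2) > zinc (2.35) > copper (0.708)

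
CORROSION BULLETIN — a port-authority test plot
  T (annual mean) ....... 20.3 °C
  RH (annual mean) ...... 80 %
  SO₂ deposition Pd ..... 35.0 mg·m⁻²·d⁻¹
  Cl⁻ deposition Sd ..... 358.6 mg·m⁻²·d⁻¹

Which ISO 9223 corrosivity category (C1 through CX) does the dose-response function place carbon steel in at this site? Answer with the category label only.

carbon steel: temperature factor f = -0.054·(10.3) = -0.5562
  Pd branch = 1.77·Pd^0.52·e^(0.02·RH+f) = 31.93 μm/a
  Cl⁻ term: 0.102·358.6^0.62·exp(0.033·80+0.04·20.3) = 123.5
  sum: 31.93 + 123.5 → r_corr = 155.4 μm/a
ISO 9223 Table 2 (carbon steel): 80 < 155 ≤ 200 μm/a ⇒ C5

C5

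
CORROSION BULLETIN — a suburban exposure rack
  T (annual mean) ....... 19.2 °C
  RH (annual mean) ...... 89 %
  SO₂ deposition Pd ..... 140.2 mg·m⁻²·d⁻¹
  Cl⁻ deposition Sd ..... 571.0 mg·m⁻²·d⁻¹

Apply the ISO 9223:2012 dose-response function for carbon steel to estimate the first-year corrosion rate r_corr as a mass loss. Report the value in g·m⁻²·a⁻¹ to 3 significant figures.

r_corr = 2.32e+03 g·m⁻²·a⁻¹

carbon steel: T>10 °C ⇒ hinge -0.054·(19.2−10) = -0.4968
  SO₂ term: 1.77·140.2^0.52·exp(0.02·89-0.4968) = 83.48
  Sd branch = 0.102·Sd^0.62·e^(0.033·RH+0.04·T) = 212.2 μm/a
  r_corr = 83.48 + 212.2 = 295.7 μm/a
Convert to mass loss: 295.7 μm/a × 7.85 g/cm³ = 2321 g·m⁻²·a⁻¹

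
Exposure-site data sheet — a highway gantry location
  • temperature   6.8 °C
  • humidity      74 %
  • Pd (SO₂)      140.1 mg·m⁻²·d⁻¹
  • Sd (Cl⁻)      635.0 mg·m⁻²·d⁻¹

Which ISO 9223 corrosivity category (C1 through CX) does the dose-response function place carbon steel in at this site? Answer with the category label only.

carbon steel: temperature factor f = +0.150·(-3.2) = -0.4800
  sulphur-dioxide contribution → 62.87 μm/a
  chloride contribution → 84.14 μm/a
  ⇒ r_corr(carbon steel) = 147 μm/a
147 μm/a falls in (80, 200] for carbon steel → category C5

C5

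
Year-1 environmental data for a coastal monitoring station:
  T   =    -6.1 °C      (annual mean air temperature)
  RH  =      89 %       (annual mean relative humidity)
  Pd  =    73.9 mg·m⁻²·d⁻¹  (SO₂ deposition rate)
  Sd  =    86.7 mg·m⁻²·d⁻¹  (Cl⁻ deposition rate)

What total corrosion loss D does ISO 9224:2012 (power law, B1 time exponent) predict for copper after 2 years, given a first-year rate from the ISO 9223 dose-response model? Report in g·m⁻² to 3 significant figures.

D(2) = 14.7 g·m⁻²

copper: f(T) = +0.126·(T−10) [T≤10 °C] = -2.0286
  sulphur-dioxide contribution → 0.407 μm/a
  chloride contribution → 0.6247 μm/a
  total first-year rate 1.032 μm/a
Long-term exponent b (ISO 9224 Table 2, B1) = 0.667
  D(2) = 1.032 × 2^0.667 = 1.032 × 1.588 = 1.638 μm
  Mass loss = 1.638 μm × 8.96 g/cm³ = 14.68 g·m⁻²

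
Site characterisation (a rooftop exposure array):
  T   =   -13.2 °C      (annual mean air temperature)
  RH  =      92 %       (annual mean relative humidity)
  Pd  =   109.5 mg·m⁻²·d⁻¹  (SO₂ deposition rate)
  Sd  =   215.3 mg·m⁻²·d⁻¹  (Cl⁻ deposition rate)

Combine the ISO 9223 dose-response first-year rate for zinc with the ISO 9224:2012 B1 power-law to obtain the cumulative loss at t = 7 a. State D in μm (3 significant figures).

zinc: T≤10 °C ⇒ hinge +0.038·(-13.2−10) = -0.8816
  SO₂ term: 0.0129·109.5^0.44·exp(0.046·92-0.8816) = 2.904
  Cl⁻ term: 0.0175·215.3^0.57·exp(0.008·92+0.085·-13.2) = 0.2542
  r_corr = 2.904 + 0.2542 = 3.158 μm/a
Power-law: D(7) = r_corr · 7^0.813
  D(7) = 3.158 × 7^0.813 = 3.158 × 4.865 = 15.36 μm

D(7) = 15.4 μm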